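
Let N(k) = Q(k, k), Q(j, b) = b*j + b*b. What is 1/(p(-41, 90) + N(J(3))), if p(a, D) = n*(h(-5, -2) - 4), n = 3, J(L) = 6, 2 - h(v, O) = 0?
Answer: 1/66 ≈ 0.015152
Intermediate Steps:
h(v, O) = 2 (h(v, O) = 2 - 1*0 = 2 + 0 = 2)
Q(j, b) = b² + b*j (Q(j, b) = b*j + b² = b² + b*j)
p(a, D) = -6 (p(a, D) = 3*(2 - 4) = 3*(-2) = -6)
N(k) = 2*k² (N(k) = k*(k + k) = k*(2*k) = 2*k²)
1/(p(-41, 90) + N(J(3))) = 1/(-6 + 2*6²) = 1/(-6 + 2*36) = 1/(-6 + 72) = 1/66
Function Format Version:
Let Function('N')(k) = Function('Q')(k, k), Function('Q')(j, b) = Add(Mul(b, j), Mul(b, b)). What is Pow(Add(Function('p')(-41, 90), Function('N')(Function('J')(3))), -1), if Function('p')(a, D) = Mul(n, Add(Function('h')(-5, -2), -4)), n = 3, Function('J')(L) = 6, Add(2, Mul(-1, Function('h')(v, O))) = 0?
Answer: Rational(1, 66) ≈ 0.015152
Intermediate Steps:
Function('h')(v, O) = 2 (Function('h')(v, O) = Add(2, Mul(-1, 0)) = Add(2, 0) = 2)
Function('Q')(j, b) = Add(Pow(b, 2), Mul(b, j)) (Function('Q')(j, b) = Add(Mul(b, j), Pow(b, 2)) = Add(Pow(b, 2), Mul(b, j)))
Function('p')(a, D) = -6 (Function('p')(a, D) = Mul(3, Add(2, -4)) = Mul(3, -2) = -6)
Function('N')(k) = Mul(2, Pow(k, 2)) (Function('N')(k) = Mul(k, Add(k, k)) = Mul(k, Mul(2, k)) = Mul(2, Pow(k, 2)))
Pow(Add(Function('p')(-41, 90), Function('N')(Function('J')(3))), -1) = Pow(Add(-6, Mul(2, Pow(6, 2))), -1) = Pow(Add(-6, Mul(2, 36)), -1) = Pow(Add(-6, 72), -1) = Pow(66, -1) = Rational(1, 66)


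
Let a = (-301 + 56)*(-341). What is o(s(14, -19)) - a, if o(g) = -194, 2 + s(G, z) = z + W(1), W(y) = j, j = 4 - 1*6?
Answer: -83739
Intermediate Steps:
j = -2 (j = 4 - 6 = -2)
W(y) = -2
s(G, z) = -4 + z (s(G, z) = -2 + (z - 2) = -2 + (-2 + z) = -4 + z)
a = 83545 (a = -245*(-341) = 83545)
o(s(14, -19)) - a = -194 - 1*83545 = -194 - 83545 = -83739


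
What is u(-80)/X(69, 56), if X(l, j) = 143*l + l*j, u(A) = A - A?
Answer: 0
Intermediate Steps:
u(A) = 0
X(l, j) = 143*l + j*l
u(-80)/X(69, 56) = 0/((69*(143 + 56))) = 0/((69*199)) = 0/13731 = 0*(1/13731) = 0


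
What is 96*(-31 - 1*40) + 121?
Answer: -6695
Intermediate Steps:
96*(-31 - 1*40) + 121 = 96*(-31 - 40) + 121 = 96*(-71) + 121 = -6816 + 121 = -6695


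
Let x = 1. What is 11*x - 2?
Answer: 9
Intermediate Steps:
11*x - 2 = 11*1 - 2 = 11 - 2 = 9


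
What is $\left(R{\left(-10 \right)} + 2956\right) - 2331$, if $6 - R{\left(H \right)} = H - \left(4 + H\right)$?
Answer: $635$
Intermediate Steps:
$R{\left(H \right)} = 10$ ($R{\left(H \right)} = 6 - \left(H - \left(4 + H\right)\right) = 6 - -4 = 6 + 4 = 10$)
$\left(R{\left(-10 \right)} + 2956\right) - 2331 = \left(10 + 2956\right) - 2331 = 2966 - 2331 = 635$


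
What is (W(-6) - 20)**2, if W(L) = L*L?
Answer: 256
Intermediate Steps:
W(L) = L**2
(W(-6) - 20)**2 = ((-6)**2 - 20)**2 = (36 - 20)**2 = 16**2 = 256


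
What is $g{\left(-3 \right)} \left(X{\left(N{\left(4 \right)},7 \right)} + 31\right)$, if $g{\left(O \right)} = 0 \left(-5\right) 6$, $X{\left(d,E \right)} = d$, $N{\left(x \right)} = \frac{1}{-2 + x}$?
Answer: $0$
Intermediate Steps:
$g{\left(O \right)} = 0$ ($g{\left(O \right)} = 0 \cdot 6 = 0$)
$g{\left(-3 \right)} \left(X{\left(N{\left(4 \right)},7 \right)} + 31\right) = 0 \left(\frac{1}{-2 + 4} + 31\right) = 0 \left(\frac{1}{2} + 31\right) = 0 \cdot \frac{63}{2} = 0$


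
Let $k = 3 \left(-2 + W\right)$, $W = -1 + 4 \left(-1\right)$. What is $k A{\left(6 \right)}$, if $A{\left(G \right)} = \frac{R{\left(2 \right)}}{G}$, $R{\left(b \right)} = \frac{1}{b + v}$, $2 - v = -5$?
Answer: $- \frac{7}{18} \approx -0.38889$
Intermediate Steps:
$v = 7$ ($v = 2 - -5 = 2 + 5 = 7$)
$R{\left(b \right)} = \frac{1}{7 + b}$ ($R{\left(b \right)} = \frac{1}{b + 7} = \frac{1}{7 + b}$)
$W = -5$ ($W = -1 - 4 = -5$)
$A{\left(G \right)} = \frac{1}{9 G}$ ($A{\left(G \right)} = \frac{1}{\left(7 + 2\right) G} = \frac{1}{9 G}$)
$k = -21$ ($k = 3 \left(-2 - 5\right) = 3 \left(-7\right) = -21$)
$k A{\left(6 \right)} = - 21 \frac{1}{9 \cdot 6} = - 21 \cdot \frac{1}{9} \cdot \frac{1}{6} = \left(-21\right) \frac{1}{54} = - \frac{7}{18}$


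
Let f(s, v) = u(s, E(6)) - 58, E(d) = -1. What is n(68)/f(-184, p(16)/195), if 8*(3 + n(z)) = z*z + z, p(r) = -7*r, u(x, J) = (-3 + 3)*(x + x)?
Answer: -1167/116 ≈ -10.060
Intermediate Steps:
u(x, J) = 0 (u(x, J) = 0*(2*x) = 0)
n(z) = -3 + z/8 + z**2/8 (n(z) = -3 + (z*z + z)/8 = -3 + (z**2 + z)/8 = -3 + (z + z**2)/8 = -3 + (z/8 + z**2/8) = -3 + z/8 + z**2/8)
f(s, v) = -58 (f(s, v) = 0 - 58 = -58)
n(68)/f(-184, p(16)/195) = (-3 + (1/8)*68 + (1/8)*68**2)/(-58) = (-3 + 17/2 + (1/8)*4624)*(-1/58) = (-3 + 17/2 + 578)*(-1/58) = (1167/2)*(-1/58) = -1167/116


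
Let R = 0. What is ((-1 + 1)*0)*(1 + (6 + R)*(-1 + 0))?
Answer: 0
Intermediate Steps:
((-1 + 1)*0)*(1 + (6 + R)*(-1 + 0)) = ((-1 + 1)*0)*(1 + (6 + 0)*(-1 + 0)) = (0*0)*(1 + 6*(-1)) = 0*(1 - 6) = 0*(-5) = 0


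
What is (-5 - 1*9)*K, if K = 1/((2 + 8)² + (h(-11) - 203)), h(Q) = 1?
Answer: 7/51 ≈ 0.13725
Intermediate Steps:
K = -1/102 (K = 1/((2 + 8)² + (1 - 203)) = 1/(10² - 202) = 1/(100 - 202) = 1/(-102) = -1/102 ≈ -0.0098039)
(-5 - 1*9)*K = (-5 - 1*9)*(-1/102) = (-5 - 9)*(-1/102) = -14*(-1/102) = 7/51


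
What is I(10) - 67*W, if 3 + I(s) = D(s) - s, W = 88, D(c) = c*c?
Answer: -5809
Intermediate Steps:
D(c) = c²
I(s) = -3 + s² - s (I(s) = -3 + (s² - s) = -3 + s² - s)
I(10) - 67*W = (-3 + 10² - 1*10) - 67*88 = (-3 + 100 - 10) - 5896 = 87 - 5896 = -5809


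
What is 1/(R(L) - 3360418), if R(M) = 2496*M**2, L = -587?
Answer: 1/856683806 ≈ 1.1673e-9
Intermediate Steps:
1/(R(L) - 3360418) = 1/(2496*(-587)**2 - 3360418) = 1/(2496*344569 - 3360418) = 1/(860044224 - 3360418) = 1/856683806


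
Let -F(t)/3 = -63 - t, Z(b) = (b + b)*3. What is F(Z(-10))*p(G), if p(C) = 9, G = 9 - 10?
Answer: 81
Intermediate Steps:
G = -1
Z(b) = 6*b (Z(b) = (2*b)*3 = 6*b)
F(t) = 189 + 3*t (F(t) = -3*(-63 - t) = 189 + 3*t)
F(Z(-10))*p(G) = (189 + 3*(6*(-10)))*9 = (189 + 3*(-60))*9 = (189 - 180)*9 = 9*9 = 81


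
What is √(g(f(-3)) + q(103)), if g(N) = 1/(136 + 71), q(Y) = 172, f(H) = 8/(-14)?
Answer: √818915/69 ≈ 13.115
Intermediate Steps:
f(H) = -4/7 (f(H) = 8*(-1/14) = -4/7)
g(N) = 1/207
√(g(f(-3)) + q(103)) = √(1/207 + 172) = √(35605/207) = √818915/69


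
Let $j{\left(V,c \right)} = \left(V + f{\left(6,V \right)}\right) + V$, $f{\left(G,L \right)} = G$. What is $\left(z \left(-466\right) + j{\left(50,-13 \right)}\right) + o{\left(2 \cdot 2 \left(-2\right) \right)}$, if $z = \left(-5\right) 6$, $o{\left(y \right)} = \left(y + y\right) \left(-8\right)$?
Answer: $14214$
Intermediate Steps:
$o{\left(y \right)} = - 16 y$ ($o{\left(y \right)} = 2 y \left(-8\right) = - 16 y$)
$z = -30$
$j{\left(V,c \right)} = 6 + 2 V$ ($j{\left(V,c \right)} = \left(V + 6\right) + V = \left(6 + V\right) + V = 6 + 2 V$)
$\left(z \left(-466\right) + j{\left(50,-13 \right)}\right) + o{\left(2 \cdot 2 \left(-2\right) \right)} = \left(\left(-30\right) \left(-466\right) + \left(6 + 2 \cdot 50\right)\right) - 16 \cdot 2 \cdot 2 \left(-2\right) = \left(13980 + \left(6 + 100\right)\right) - 16 \cdot 4 \left(-2\right) = \left(13980 + 106\right) - -128 = 14086 + 128 = 14214$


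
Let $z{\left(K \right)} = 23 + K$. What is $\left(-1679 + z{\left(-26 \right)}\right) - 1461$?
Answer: $-3143$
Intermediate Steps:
$\left(-1679 + z{\left(-26 \right)}\right) - 1461 = \left(-1679 + \left(23 - 26\right)\right) - 1461 = \left(-1679 - 3\right) - 1461 = -1682 - 1461 = -3143$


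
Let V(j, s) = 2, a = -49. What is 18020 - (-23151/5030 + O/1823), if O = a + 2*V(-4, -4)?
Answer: 165280244423/9169690 ≈ 18025.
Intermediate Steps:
O = -45 (O = -49 + 2*2 = -49 + 4 = -45)
18020 - (-23151/5030 + O/1823) = 18020 - (-23151/5030 - 45/1823) = 18020 - 1*(-42430623/9169690) = 18020 + 42430623/9169690 = 165280244423/9169690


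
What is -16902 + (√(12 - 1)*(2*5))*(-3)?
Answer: -16902 - 30*√11 ≈ -17002.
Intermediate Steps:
-16902 + (√(12 - 1)*(2*5))*(-3) = -16902 + (√11*10)*(-3) = -16902 + (10*√11)*(-3) = -16902 - 30*√11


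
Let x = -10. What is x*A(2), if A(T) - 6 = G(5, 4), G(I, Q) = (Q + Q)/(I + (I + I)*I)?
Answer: -676/11 ≈ -61.455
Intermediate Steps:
G(I, Q) = 2*Q/(I + 2*I²) (G(I, Q) = (2*Q)/(I + (2*I)*I) = (2*Q)/(I + 2*I²) = 2*Q/(I + 2*I²))
A(T) = 338/55 (A(T) = 6 + 2*4/(5*(1 + 2*5)) = 6 + 2*4*(⅕)/(1 + 10) = 6 + 2*4*(⅕)/11 = 6 + 2*4*(⅕)*(1/11) = 6 + 8/55 = 338/55)
x*A(2) = -10*338/55 = -676/11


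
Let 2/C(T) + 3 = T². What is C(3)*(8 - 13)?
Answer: -5/3 ≈ -1.6667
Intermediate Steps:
C(T) = 2/(-3 + T²)
C(3)*(8 - 13) = (2/(-3 + 3²))*(8 - 13) = (2/(-3 + 9))*(-5) = (2/6)*(-5) = (2*(⅙))*(-5) = (⅓)*(-5) = -5/3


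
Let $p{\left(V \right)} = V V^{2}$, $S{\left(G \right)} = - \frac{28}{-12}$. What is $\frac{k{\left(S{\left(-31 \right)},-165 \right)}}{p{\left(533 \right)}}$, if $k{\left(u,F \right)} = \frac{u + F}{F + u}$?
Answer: $\frac{1}{151419437} \approx 6.6042 \cdot 10^{-9}$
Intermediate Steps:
$S{\left(G \right)} = \frac{7}{3}$ ($S{\left(G \right)} = \left(-28\right) \left(- \frac{1}{12}\right) = \frac{7}{3}$)
$k{\left(u,F \right)} = 1$ ($k{\left(u,F \right)} = \frac{F + u}{F + u} = 1$)
$p{\left(V \right)} = V^{3}$
$\frac{k{\left(S{\left(-31 \right)},-165 \right)}}{p{\left(533 \right)}} = 1 \frac{1}{533^{3}} = 1 \cdot \frac{1}{151419437} = \frac{1}{151419437}$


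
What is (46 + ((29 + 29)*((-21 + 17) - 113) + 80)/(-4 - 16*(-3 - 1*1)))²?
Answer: 3892729/900 ≈ 4325.3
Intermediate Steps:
(46 + ((29 + 29)*((-21 + 17) - 113) + 80)/(-4 - 16*(-3 - 1*1)))² = (46 + (58*(-4 - 113) + 80)/(-4 - 16*(-3 - 1)))² = (46 + (58*(-117) + 80)/(-4 - 16*(-4)))² = (46 + (-6786 + 80)/(-4 + 64))² = (46 - 6706/60)² = (46 - 6706*1/60)² = (46 - 3353/30)² = (-1973/30)² = 3892729/900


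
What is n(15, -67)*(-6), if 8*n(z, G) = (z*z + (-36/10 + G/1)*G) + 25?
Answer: -74703/20 ≈ -3735.1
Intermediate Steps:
n(z, G) = 25/8 + z²/8 + G*(-18/5 + G)/8 (n(z, G) = ((z*z + (-36/10 + G/1)*G) + 25)/8 = ((z² + (-36*⅒ + G*1)*G) + 25)/8 = ((z² + (-18/5 + G)*G) + 25)/8 = ((z² + G*(-18/5 + G)) + 25)/8 = (25 + z² + G*(-18/5 + G))/8 = 25/8 + z²/8 + G*(-18/5 + G)/8)
n(15, -67)*(-6) = (25/8 - 9/20*(-67) + (⅛)*(-67)² + (⅛)*15²)*(-6) = (25/8 + 603/20 + (⅛)*4489 + (⅛)*225)*(-6) = (25/8 + 603/20 + 4489/8 + 225/8)*(-6) = (24901/40)*(-6) = -74703/20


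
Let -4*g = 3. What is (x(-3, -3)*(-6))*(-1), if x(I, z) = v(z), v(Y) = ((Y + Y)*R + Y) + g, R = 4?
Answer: -333/2 ≈ -166.50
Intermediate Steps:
g = -¾ (g = -¼*3 = -¾ ≈ -0.75000)
v(Y) = -¾ + 9*Y (v(Y) = ((Y + Y)*4 + Y) - ¾ = ((2*Y)*4 + Y) - ¾ = (8*Y + Y) - ¾ = 9*Y - ¾ = -¾ + 9*Y)
x(I, z) = -¾ + 9*z
(x(-3, -3)*(-6))*(-1) = ((-¾ + 9*(-3))*(-6))*(-1) = ((-¾ - 27)*(-6))*(-1) = -111/4*(-6)*(-1) = (333/2)*(-1) = -333/2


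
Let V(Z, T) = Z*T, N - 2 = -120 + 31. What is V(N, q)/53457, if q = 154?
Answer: -4466/17819 ≈ -0.25063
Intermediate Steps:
N = -87 (N = 2 + (-120 + 31) = 2 - 89 = -87)
V(Z, T) = T*Z
V(N, q)/53457 = (154*(-87))/53457 = -13398*1/53457 = -4466/17819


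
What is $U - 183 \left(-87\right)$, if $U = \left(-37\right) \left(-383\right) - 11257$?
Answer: $18835$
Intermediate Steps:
$U = 2914$ ($U = 14171 - 11257 = 2914$)
$U - 183 \left(-87\right) = 2914 - 183 \left(-87\right) = 2914 - -15921 = 2914 + 15921 = 18835$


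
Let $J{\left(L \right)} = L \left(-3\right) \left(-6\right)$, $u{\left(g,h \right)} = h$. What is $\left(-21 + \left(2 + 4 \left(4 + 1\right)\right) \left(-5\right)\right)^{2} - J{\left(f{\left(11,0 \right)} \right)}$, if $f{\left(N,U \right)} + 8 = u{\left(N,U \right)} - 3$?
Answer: $17359$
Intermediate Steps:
$f{\left(N,U \right)} = -11 + U$ ($f{\left(N,U \right)} = -8 + \left(U - 3\right) = -8 + \left(-3 + U\right) = -11 + U$)
$J{\left(L \right)} = 18 L$ ($J{\left(L \right)} = - 3 L \left(-6\right) = 18 L$)
$\left(-21 + \left(2 + 4 \left(4 + 1\right)\right) \left(-5\right)\right)^{2} - J{\left(f{\left(11,0 \right)} \right)} = \left(-21 + \left(2 + 4 \left(4 + 1\right)\right) \left(-5\right)\right)^{2} - 18 \left(-11 + 0\right) = \left(-21 + \left(2 + 4 \cdot 5\right) \left(-5\right)\right)^{2} - 18 \left(-11\right) = \left(-21 + \left(2 + 20\right) \left(-5\right)\right)^{2} - -198 = \left(-21 + 22 \left(-5\right)\right)^{2} + 198 = \left(-21 - 110\right)^{2} + 198 = \left(-131\right)^{2} + 198 = 17161 + 198 = 17359$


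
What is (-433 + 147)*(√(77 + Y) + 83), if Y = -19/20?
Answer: -23738 - 5577*√5/5 ≈ -26232.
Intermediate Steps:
Y = -19/20 ≈ -0.95000
(-433 + 147)*(√(77 + Y) + 83) = (-433 + 147)*(√(77 - 19/20) + 83) = -286*(√(1521/20) + 83) = -286*(39*√5/10 + 83) = -286*(83 + 39*√5/10) = -23738 - 5577*√5/5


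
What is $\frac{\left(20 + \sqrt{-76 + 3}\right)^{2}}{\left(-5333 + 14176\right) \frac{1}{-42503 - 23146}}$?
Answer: $- \frac{21467223}{8843} - \frac{2625960 i \sqrt{73}}{8843} \approx -2427.6 - 2537.2 i$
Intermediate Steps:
$\frac{\left(20 + \sqrt{-76 + 3}\right)^{2}}{\left(-5333 + 14176\right) \frac{1}{-42503 - 23146}} = \frac{\left(20 + \sqrt{-73}\right)^{2}}{8843 \frac{1}{-65649}} = \frac{\left(20 + i \sqrt{73}\right)^{2}}{8843 \left(- \frac{1}{65649}\right)} = \frac{\left(20 + i \sqrt{73}\right)^{2}}{- \frac{8843}{65649}} = \left(20 + i \sqrt{73}\right)^{2} \left(- \frac{65649}{8843}\right) = - \frac{65649 \left(20 + i \sqrt{73}\right)^{2}}{8843}$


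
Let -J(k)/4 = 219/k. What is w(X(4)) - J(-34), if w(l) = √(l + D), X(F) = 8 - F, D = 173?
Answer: -438/17 + √177 ≈ -12.461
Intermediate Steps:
w(l) = √(173 + l) (w(l) = √(l + 173) = √(173 + l))
J(k) = -876/k
w(X(4)) - J(-34) = √(173 + (8 - 1*4)) - (-876)/(-34) = √(173 + (8 - 4)) - (-876)*(-1)/34 = √(173 + 4) - 1*438/17 = √177 - 438/17 = -438/17 + √177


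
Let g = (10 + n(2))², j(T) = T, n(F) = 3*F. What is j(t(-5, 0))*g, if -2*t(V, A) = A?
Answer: 0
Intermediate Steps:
t(V, A) = -A/2
g = 256 (g = (10 + 3*2)² = (10 + 6)² = 16² = 256)
j(t(-5, 0))*g = -½*0*256 = 0*256 = 0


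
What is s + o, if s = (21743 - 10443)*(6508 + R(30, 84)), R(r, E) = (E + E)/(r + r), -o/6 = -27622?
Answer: 73737772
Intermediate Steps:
o = 165732 (o = -6*(-27622) = 165732)
R(r, E) = E/r (R(r, E) = (2*E)/((2*r)) = (2*E)*(1/(2*r)) = E/r)
s = 73572040 (s = (21743 - 10443)*(6508 + 84/30) = 11300*(6508 + 84*(1/30)) = 11300*(6508 + 14/5) = 11300*(32554/5) = 73572040)
s + o = 73572040 + 165732 = 73737772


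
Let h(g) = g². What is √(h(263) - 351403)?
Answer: I*√282234 ≈ 531.26*I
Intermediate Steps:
√(h(263) - 351403) = √(263² - 351403) = √(69169 - 351403) = √(-282234) = I*√282234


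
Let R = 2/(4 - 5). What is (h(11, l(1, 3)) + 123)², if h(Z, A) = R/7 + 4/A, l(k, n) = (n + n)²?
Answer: 59876644/3969 ≈ 15086.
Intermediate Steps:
R = -2 (R = 2/(-1) = 2*(-1) = -2)
l(k, n) = 4*n² (l(k, n) = (2*n)² = 4*n²)
h(Z, A) = -2/7 + 4/A
(h(11, l(1, 3)) + 123)² = ((-2/7 + 4/((4*3²))) + 123)² = ((-2/7 + 4/((4*9))) + 123)² = ((-2/7 + 4/36) + 123)² = ((-2/7 + 4*(1/36)) + 123)² = ((-2/7 + ⅑) + 123)² = (-11/63 + 123)² = (7738/63)² = 59876644/3969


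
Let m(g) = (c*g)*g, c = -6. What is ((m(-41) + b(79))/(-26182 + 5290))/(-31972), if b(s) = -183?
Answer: -3423/222653008 ≈ -1.5374e-5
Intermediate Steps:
m(g) = -6*g² (m(g) = (-6*g)*g = -6*g²)
((m(-41) + b(79))/(-26182 + 5290))/(-31972) = ((-6*(-41)² - 183)/(-26182 + 5290))/(-31972) = ((-6*1681 - 183)/(-20892))*(-1/31972) = ((-10086 - 183)*(-1/20892))*(-1/31972) = -10269*(-1/20892)*(-1/31972) = (3423/6964)*(-1/31972) = -3423/222653008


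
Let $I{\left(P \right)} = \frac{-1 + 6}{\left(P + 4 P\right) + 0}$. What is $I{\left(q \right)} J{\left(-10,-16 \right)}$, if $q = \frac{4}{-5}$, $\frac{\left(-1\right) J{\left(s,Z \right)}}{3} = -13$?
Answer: $- \frac{195}{4} \approx -48.75$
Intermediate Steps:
$J{\left(s,Z \right)} = 39$ ($J{\left(s,Z \right)} = \left(-3\right) \left(-13\right) = 39$)
$q = - \frac{4}{5}$ ($q = 4 \left(- \frac{1}{5}\right) = - \frac{4}{5} \approx -0.8$)
$I{\left(P \right)} = \frac{1}{P}$ ($I{\left(P \right)} = \frac{5}{5 P + 0} = \frac{5}{5 P} = 5 \frac{1}{5 P} = \frac{1}{P}$)
$I{\left(q \right)} J{\left(-10,-16 \right)} = \frac{1}{- \frac{4}{5}} \cdot 39 = \left(- \frac{5}{4}\right) 39 = - \frac{195}{4}$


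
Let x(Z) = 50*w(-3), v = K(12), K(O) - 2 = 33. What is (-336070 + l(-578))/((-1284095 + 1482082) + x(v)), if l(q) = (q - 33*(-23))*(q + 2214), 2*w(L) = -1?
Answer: -19977/98981 ≈ -0.20183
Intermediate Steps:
K(O) = 35 (K(O) = 2 + 33 = 35)
w(L) = -½ (w(L) = (½)*(-1) = -½)
v = 35
x(Z) = -25 (x(Z) = 50*(-½) = -25)
l(q) = (759 + q)*(2214 + q) (l(q) = (q + 759)*(2214 + q) = (759 + q)*(2214 + q))
(-336070 + l(-578))/((-1284095 + 1482082) + x(v)) = (-336070 + (1680426 + (-578)² + 2973*(-578)))/((-1284095 + 1482082) - 25) = (-336070 + (1680426 + 334084 - 1718394))/(197987 - 25) = (-336070 + 296116)/197962 = -39954*1/197962 = -19977/98981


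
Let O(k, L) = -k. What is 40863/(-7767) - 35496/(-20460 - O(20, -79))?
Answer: -23314262/6614895 ≈ -3.5245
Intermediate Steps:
40863/(-7767) - 35496/(-20460 - O(20, -79)) = 40863/(-7767) - 35496/(-20460 - (-1)*20) = 40863*(-1/7767) - 35496/(-20460 - 1*(-20)) = -13621/2589 - 35496/(-20460 + 20) = -13621/2589 - 35496/(-20440) = -13621/2589 - 35496*(-1/20440) = -13621/2589 + 4437/2555 = -23314262/6614895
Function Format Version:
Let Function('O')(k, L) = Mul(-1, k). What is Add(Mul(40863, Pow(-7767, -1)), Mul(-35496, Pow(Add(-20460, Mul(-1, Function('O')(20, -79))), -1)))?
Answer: Rational(-23314262, 6614895) ≈ -3.5245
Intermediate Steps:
Add(Mul(40863, Pow(-7767, -1)), Mul(-35496, Pow(Add(-20460, Mul(-1, Function('O')(20, -79))), -1))) = Add(Mul(40863, Pow(-7767, -1)), Mul(-35496, Pow(Add(-20460, Mul(-1, Mul(-1, 20))), -1))) = Add(Mul(40863, Rational(-1, 7767)), Mul(-35496, Pow(Add(-20460, Mul(-1, -20)), -1))) = Add(Rational(-13621, 2589), Mul(-35496, Pow(Add(-20460, 20), -1))) = Add(Rational(-13621, 2589), Mul(-35496, Pow(-20440, -1))) = Add(Rational(-13621, 2589), Mul(-35496, Rational(-1, 20440))) = Add(Rational(-13621, 2589), Rational(4437, 2555)) = Rational(-23314262, 6614895)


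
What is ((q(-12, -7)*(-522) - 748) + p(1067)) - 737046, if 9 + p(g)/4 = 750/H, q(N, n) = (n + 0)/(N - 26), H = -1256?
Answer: -2201240854/2983 ≈ -7.3793e+5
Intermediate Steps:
q(N, n) = n/(-26 + N)
p(g) = -6027/157 (p(g) = -36 + 4*(750/(-1256)) = -36 + 4*(750*(-1/1256)) = -36 + 4*(-375/628) = -36 - 375/157 = -6027/157)
((q(-12, -7)*(-522) - 748) + p(1067)) - 737046 = ((-7/(-26 - 12)*(-522) - 748) - 6027/157) - 737046 = ((-7/(-38)*(-522) - 748) - 6027/157) - 737046 = ((-7*(-1/38)*(-522) - 748) - 6027/157) - 737046 = (((7/38)*(-522) - 748) - 6027/157) - 737046 = ((-1827/19 - 748) - 6027/157) - 737046 = (-16039/19 - 6027/157) - 737046 = -2632636/2983 - 737046 = -2201240854/2983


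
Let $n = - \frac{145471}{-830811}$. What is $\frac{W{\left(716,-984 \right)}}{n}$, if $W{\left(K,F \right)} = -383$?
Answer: $- \frac{318200613}{145471} \approx -2187.4$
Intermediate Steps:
$n = \frac{145471}{830811}$ ($n = \left(-145471\right) \left(- \frac{1}{830811}\right) = \frac{145471}{830811} \approx 0.1751$)
$\frac{W{\left(716,-984 \right)}}{n} = - \frac{383}{\frac{145471}{830811}} = \left(-383\right) \frac{830811}{145471} = - \frac{318200613}{145471}$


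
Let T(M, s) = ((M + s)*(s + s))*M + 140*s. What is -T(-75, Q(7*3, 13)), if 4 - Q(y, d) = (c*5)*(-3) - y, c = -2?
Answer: 60700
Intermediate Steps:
Q(y, d) = -26 + y (Q(y, d) = 4 - (-2*5*(-3) - y) = 4 - (-10*(-3) - y) = 4 - (30 - y) = 4 + (-30 + y) = -26 + y)
T(M, s) = 140*s + 2*M*s*(M + s) (T(M, s) = ((M + s)*(2*s))*M + 140*s = (2*s*(M + s))*M + 140*s = 2*M*s*(M + s) + 140*s = 140*s + 2*M*s*(M + s))
-T(-75, Q(7*3, 13)) = -2*(-26 + 7*3)*(70 + (-75)² - 75*(-26 + 7*3)) = -2*(-26 + 21)*(70 + 5625 - 75*(-26 + 21)) = -2*(-5)*(70 + 5625 - 75*(-5)) = -2*(-5)*(70 + 5625 + 375) = -2*(-5)*6070 = -1*(-60700) = 60700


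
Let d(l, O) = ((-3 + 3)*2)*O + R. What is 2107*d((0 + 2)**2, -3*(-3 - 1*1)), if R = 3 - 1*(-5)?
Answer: 16856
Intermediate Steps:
R = 8 (R = 3 + 5 = 8)
d(l, O) = 8 (d(l, O) = ((-3 + 3)*2)*O + 8 = (0*2)*O + 8 = 0*O + 8 = 0 + 8 = 8)
2107*d((0 + 2)**2, -3*(-3 - 1*1)) = 2107*8 = 16856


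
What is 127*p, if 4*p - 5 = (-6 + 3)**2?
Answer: 889/2 ≈ 444.50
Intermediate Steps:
p = 7/2 (p = 5/4 + (-6 + 3)**2/4 = 5/4 + (1/4)*(-3)**2 = 5/4 + (1/4)*9 = 5/4 + 9/4 = 7/2 ≈ 3.5000)
127*p = 127*(7/2) = 889/2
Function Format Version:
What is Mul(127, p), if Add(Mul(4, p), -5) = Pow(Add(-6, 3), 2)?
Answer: Rational(889, 2) ≈ 444.50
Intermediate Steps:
p = Rational(7, 2) (p = Add(Rational(5, 4), Mul(Rational(1, 4), Pow(Add(-6, 3), 2))) = Add(Rational(5, 4), Mul(Rational(1, 4), Pow(-3, 2))) = Add(Rational(5, 4), Mul(Rational(1, 4), 9)) = Add(Rational(5, 4), Rational(9, 4)) = Rational(7, 2) ≈ 3.5000)
Mul(127, p) = Mul(127, Rational(7, 2)) = Rational(889, 2)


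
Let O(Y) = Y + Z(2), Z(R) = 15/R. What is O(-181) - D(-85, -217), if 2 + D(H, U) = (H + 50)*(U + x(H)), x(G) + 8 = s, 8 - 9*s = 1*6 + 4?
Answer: -144977/18 ≈ -8054.3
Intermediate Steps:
s = -2/9 (s = 8/9 - (1*6 + 4)/9 = 8/9 - (6 + 4)/9 = 8/9 - 1/9*10 = 8/9 - 10/9 = -2/9 ≈ -0.22222)
O(Y) = 15/2 + Y (O(Y) = Y + 15/2 = 15/2 + Y)
x(G) = -74/9 (x(G) = -8 - 2/9 = -74/9)
D(H, U) = -2 + (50 + H)*(-74/9 + U) (D(H, U) = -2 + (H + 50)*(U - 74/9) = -2 + (50 + H)*(-74/9 + U))
O(-181) - D(-85, -217) = (15/2 - 181) - (-3718/9 + 50*(-217) - 74/9*(-85) - 85*(-217)) = -347/2 - (-3718/9 - 10850 + 6290/9 + 18445) = -347/2 - 1*70927/9 = -347/2 - 70927/9 = -144977/18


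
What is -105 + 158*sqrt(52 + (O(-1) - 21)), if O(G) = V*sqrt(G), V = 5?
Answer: -105 + 158*sqrt(31 + 5*I) ≈ 777.54 + 70.716*I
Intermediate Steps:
O(G) = 5*sqrt(G)
-105 + 158*sqrt(52 + (O(-1) - 21)) = -105 + 158*sqrt(52 + (5*sqrt(-1) - 21)) = -105 + 158*sqrt(52 + (5*I - 21)) = -105 + 158*sqrt(52 + (-21 + 5*I)) = -105 + 158*sqrt(31 + 5*I)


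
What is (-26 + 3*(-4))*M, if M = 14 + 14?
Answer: -1064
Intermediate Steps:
M = 28
(-26 + 3*(-4))*M = (-26 + 3*(-4))*28 = (-26 - 12)*28 = -38*28 = -1064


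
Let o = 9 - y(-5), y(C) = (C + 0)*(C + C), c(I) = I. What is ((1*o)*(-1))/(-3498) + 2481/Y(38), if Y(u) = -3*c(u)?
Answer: -723601/33231 ≈ -21.775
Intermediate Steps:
y(C) = 2*C² (y(C) = C*(2*C) = 2*C²)
o = -41 (o = 9 - 2*(-5)² = 9 - 2*25 = 9 - 1*50 = 9 - 50 = -41)
Y(u) = -3*u
((1*o)*(-1))/(-3498) + 2481/Y(38) = ((1*(-41))*(-1))/(-3498) + 2481/((-3*38)) = -41*(-1)*(-1/3498) + 2481/(-114) = 41*(-1/3498) + 2481*(-1/114) = -41/3498 - 827/38 = -723601/33231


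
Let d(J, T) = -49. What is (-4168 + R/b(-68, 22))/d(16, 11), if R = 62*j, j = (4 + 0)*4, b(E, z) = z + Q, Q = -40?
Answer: 38008/441 ≈ 86.186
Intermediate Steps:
b(E, z) = -40 + z (b(E, z) = z - 40 = -40 + z)
j = 16 (j = 4*4 = 16)
R = 992 (R = 62*16 = 992)
(-4168 + R/b(-68, 22))/d(16, 11) = (-4168 + 992/(-40 + 22))/(-49) = (-4168 + 992/(-18))*(-1/49) = (-4168 + 992*(-1/18))*(-1/49) = (-4168 - 496/9)*(-1/49) = -38008/9*(-1/49) = 38008/441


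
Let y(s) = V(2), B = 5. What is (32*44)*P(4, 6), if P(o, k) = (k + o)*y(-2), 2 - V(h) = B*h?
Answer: -112640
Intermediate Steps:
V(h) = 2 - 5*h
y(s) = -8 (y(s) = 2 - 5*2 = 2 - 10 = -8)
P(o, k) = -8*k - 8*o (P(o, k) = (k + o)*(-8) = -8*k - 8*o)
(32*44)*P(4, 6) = (32*44)*(-8*6 - 8*4) = 1408*(-48 - 32) = 1408*(-80) = -112640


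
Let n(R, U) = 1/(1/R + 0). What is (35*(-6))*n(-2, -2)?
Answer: 420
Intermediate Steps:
n(R, U) = R (n(R, U) = 1/(1/R) = R)
(35*(-6))*n(-2, -2) = (35*(-6))*(-2) = -210*(-2) = 420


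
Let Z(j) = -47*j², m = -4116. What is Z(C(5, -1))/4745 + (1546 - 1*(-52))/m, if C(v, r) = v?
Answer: -1241881/1953042 ≈ -0.63587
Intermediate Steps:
Z(C(5, -1))/4745 + (1546 - 1*(-52))/m = -47*5²/4745 + (1546 - 1*(-52))/(-4116) = -47*25*(1/4745) + (1546 + 52)*(-1/4116) = -1175*1/4745 + 1598*(-1/4116) = -235/949 - 799/2058 = -1241881/1953042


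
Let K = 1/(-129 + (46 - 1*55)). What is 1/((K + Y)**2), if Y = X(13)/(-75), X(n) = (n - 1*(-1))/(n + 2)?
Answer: 2678062500/1038361 ≈ 2579.1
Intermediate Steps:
X(n) = (1 + n)/(2 + n) (X(n) = (n + 1)/(2 + n) = (1 + n)/(2 + n))
Y = -14/1125 (Y = ((1 + 13)/(2 + 13))/(-75) = (14/15)*(-1/75) = -14/1125 ≈ -0.012444)
K = -1/138 (K = 1/(-129 + (46 - 55)) = 1/(-129 - 9) = 1/(-138) = -1/138 ≈ -0.0072464)
1/((K + Y)**2) = 1/((-1/138 - 14/1125)**2) = 1/((-1019/51750)**2) = 1/(1038361/2678062500) = 2678062500/1038361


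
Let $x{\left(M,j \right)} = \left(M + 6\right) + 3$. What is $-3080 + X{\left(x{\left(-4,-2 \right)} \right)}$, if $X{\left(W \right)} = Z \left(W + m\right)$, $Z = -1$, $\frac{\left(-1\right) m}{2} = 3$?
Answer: $-3079$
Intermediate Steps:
$m = -6$ ($m = \left(-2\right) 3 = -6$)
$x{\left(M,j \right)} = 9 + M$ ($x{\left(M,j \right)} = \left(6 + M\right) + 3 = 9 + M$)
$X{\left(W \right)} = 6 - W$ ($X{\left(W \right)} = - (W - 6) = - (-6 + W) = 6 - W$)
$-3080 + X{\left(x{\left(-4,-2 \right)} \right)} = -3080 + \left(6 - \left(9 - 4\right)\right) = -3080 + \left(6 - 5\right) = -3080 + 1 = -3079$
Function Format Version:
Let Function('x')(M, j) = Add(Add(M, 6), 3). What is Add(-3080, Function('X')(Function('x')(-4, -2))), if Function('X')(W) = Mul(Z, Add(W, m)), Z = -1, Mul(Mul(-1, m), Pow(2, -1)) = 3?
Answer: -3079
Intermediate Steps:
m = -6 (m = Mul(-2, 3) = -6)
Function('x')(M, j) = Add(9, M) (Function('x')(M, j) = Add(Add(6, M), 3) = Add(9, M))
Function('X')(W) = Add(6, Mul(-1, W)) (Function('X')(W) = Mul(-1, Add(W, -6)) = Mul(-1, Add(-6, W)) = Add(6, Mul(-1, W)))
Add(-3080, Function('X')(Function('x')(-4, -2))) = Add(-3080, Add(6, Mul(-1, Add(9, -4)))) = Add(-3080, Add(6, Mul(-1, 5))) = Add(-3080, Add(6, -5)) = Add(-3080, 1) = -3079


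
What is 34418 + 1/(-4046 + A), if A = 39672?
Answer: 1226175669/35626 ≈ 34418.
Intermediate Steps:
34418 + 1/(-4046 + A) = 34418 + 1/(-4046 + 39672) = 34418 + 1/35626 = 1226175669/35626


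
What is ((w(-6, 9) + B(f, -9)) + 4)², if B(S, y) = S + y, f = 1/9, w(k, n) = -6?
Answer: 9604/81 ≈ 118.57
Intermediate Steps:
f = ⅑ ≈ 0.11111
((w(-6, 9) + B(f, -9)) + 4)² = ((-6 + (⅑ - 9)) + 4)² = ((-6 - 80/9) + 4)² = (-134/9 + 4)² = (-98/9)² = 9604/81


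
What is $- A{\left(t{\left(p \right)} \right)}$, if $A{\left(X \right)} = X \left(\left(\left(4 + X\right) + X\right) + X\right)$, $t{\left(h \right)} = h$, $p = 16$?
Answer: $-832$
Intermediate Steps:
$A{\left(X \right)} = X \left(4 + 3 X\right)$ ($A{\left(X \right)} = X \left(\left(4 + 2 X\right) + X\right) = X \left(4 + 3 X\right)$)
$- A{\left(t{\left(p \right)} \right)} = - 16 \left(4 + 3 \cdot 16\right) = - 16 \left(4 + 48\right) = - 16 \cdot 52 = \left(-1\right) 832 = -832$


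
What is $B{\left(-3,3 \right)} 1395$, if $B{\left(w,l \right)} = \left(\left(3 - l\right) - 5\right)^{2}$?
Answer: $34875$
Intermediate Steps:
$B{\left(w,l \right)} = \left(-2 - l\right)^{2}$
$B{\left(-3,3 \right)} 1395 = \left(2 + 3\right)^{2} \cdot 1395 = 5^{2} \cdot 1395 = 25 \cdot 1395 = 34875$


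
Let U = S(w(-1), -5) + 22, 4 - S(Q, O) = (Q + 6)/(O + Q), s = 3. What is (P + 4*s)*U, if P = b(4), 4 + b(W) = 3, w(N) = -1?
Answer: 1771/6 ≈ 295.17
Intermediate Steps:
b(W) = -1 (b(W) = -4 + 3 = -1)
P = -1
S(Q, O) = 4 - (6 + Q)/(O + Q) (S(Q, O) = 4 - (Q + 6)/(O + Q) = 4 - (6 + Q)/(O + Q))
U = 161/6 (U = (-6 + 3*(-1) + 4*(-5))/(-5 - 1) + 22 = (-6 - 3 - 20)/(-6) + 22 = -⅙*(-29) + 22 = 29/6 + 22 = 161/6 ≈ 26.833)
(P + 4*s)*U = (-1 + 4*3)*(161/6) = (-1 + 12)*(161/6) = 11*(161/6) = 1771/6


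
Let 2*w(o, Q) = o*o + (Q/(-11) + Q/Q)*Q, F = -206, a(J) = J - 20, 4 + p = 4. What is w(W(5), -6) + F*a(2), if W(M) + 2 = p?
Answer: 40759/11 ≈ 3705.4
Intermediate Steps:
p = 0 (p = -4 + 4 = 0)
a(J) = -20 + J
W(M) = -2 (W(M) = -2 + 0 = -2)
w(o, Q) = o²/2 + Q*(1 - Q/11)/2 (w(o, Q) = (o*o + (Q/(-11) + Q/Q)*Q)/2 = (o² + (Q*(-1/11) + 1)*Q)/2 = (o² + (-Q/11 + 1)*Q)/2 = (o² + (1 - Q/11)*Q)/2 = (o² + Q*(1 - Q/11))/2 = o²/2 + Q*(1 - Q/11)/2)
w(W(5), -6) + F*a(2) = ((½)*(-6) + (½)*(-2)² - 1/22*(-6)²) - 206*(-20 + 2) = (-3 + (½)*4 - 1/22*36) - 206*(-18) = (-3 + 2 - 18/11) + 3708 = -29/11 + 3708 = 40759/11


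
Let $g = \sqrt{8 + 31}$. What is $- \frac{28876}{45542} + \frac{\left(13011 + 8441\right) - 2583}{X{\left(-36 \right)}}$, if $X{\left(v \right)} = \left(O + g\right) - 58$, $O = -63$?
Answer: $- \frac{7457201365}{47500306} - \frac{18869 \sqrt{39}}{14602} \approx -165.06$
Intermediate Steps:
$g = \sqrt{39} \approx 6.245$
$X{\left(v \right)} = -121 + \sqrt{39}$ ($X{\left(v \right)} = \left(-63 + \sqrt{39}\right) - 58 = -121 + \sqrt{39}$)
$- \frac{28876}{45542} + \frac{\left(13011 + 8441\right) - 2583}{X{\left(-36 \right)}} = - \frac{28876}{45542} + \frac{\left(13011 + 8441\right) - 2583}{-121 + \sqrt{39}} = \left(-28876\right) \frac{1}{45542} + \frac{21452 - 2583}{-121 + \sqrt{39}} = - \frac{14438}{22771} + \frac{18869}{-121 + \sqrt{39}}$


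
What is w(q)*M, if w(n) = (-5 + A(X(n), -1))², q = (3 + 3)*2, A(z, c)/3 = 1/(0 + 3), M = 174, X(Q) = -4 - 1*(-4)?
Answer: 2784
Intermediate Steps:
X(Q) = 0 (X(Q) = -4 + 4 = 0)
A(z, c) = 1 (A(z, c) = 3/(0 + 3) = 3/3 = 3*(⅓) = 1)
q = 12 (q = 6*2 = 12)
w(n) = 16 (w(n) = (-5 + 1)² = (-4)² = 16)
w(q)*M = 16*174 = 2784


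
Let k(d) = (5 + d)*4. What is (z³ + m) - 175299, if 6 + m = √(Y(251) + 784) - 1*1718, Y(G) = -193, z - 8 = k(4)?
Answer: -91839 + √591 ≈ -91815.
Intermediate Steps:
k(d) = 20 + 4*d
z = 44 (z = 8 + (20 + 4*4) = 8 + (20 + 16) = 8 + 36 = 44)
m = -1724 + √591 (m = -6 + (√(-193 + 784) - 1*1718) = -6 + (√591 - 1718) = -6 + (-1718 + √591) = -1724 + √591 ≈ -1699.7)
(z³ + m) - 175299 = (44³ + (-1724 + √591)) - 175299 = (85184 + (-1724 + √591)) - 175299 = (83460 + √591) - 175299 = -91839 + √591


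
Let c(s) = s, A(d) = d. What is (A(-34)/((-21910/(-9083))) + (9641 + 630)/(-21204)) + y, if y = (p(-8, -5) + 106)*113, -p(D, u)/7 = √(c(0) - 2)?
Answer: 2778980814311/232289820 - 791*I*√2 ≈ 11963.0 - 1118.6*I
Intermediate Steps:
p(D, u) = -7*I*√2 (p(D, u) = -7*√(0 - 2) = -7*I*√2)
y = 11978 - 791*I*√2 (y = (-7*I*√2 + 106)*113 = (106 - 7*I*√2)*113 = 11978 - 791*I*√2 ≈ 11978.0 - 1118.6*I)
(A(-34)/((-21910/(-9083))) + (9641 + 630)/(-21204)) + y = (-34/((-21910/(-9083))) + (9641 + 630)/(-21204)) + (11978 - 791*I*√2) = (-34/((-21910*(-1/9083))) + 10271*(-1/21204)) + (11978 - 791*I*√2) = (-34/21910/9083 - 10271/21204) + (11978 - 791*I*√2) = (-34*9083/21910 - 10271/21204) + (11978 - 791*I*√2) = (-154411/10955 - 10271/21204) + (11978 - 791*I*√2) = -3386649649/232289820 + (11978 - 791*I*√2) = 2778980814311/232289820 - 791*I*√2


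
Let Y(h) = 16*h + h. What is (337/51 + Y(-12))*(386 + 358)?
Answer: -2496616/17 ≈ -1.4686e+5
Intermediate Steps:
Y(h) = 17*h
(337/51 + Y(-12))*(386 + 358) = (337/51 + 17*(-12))*(386 + 358) = (337*(1/51) - 204)*744 = (337/51 - 204)*744 = -10067/51*744 = -2496616/17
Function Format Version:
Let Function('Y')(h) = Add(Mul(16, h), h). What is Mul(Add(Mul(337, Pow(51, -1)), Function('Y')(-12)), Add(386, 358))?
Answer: Rational(-2496616, 17) ≈ -1.4686e+5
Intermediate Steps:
Function('Y')(h) = Mul(17, h)
Mul(Add(Mul(337, Pow(51, -1)), Function('Y')(-12)), Add(386, 358)) = Mul(Add(Mul(337, Pow(51, -1)), Mul(17, -12)), Add(386, 358)) = Mul(Add(Mul(337, Rational(1, 51)), -204), 744) = Mul(Add(Rational(337, 51), -204), 744) = Mul(Rational(-10067, 51), 744) = Rational(-2496616, 17)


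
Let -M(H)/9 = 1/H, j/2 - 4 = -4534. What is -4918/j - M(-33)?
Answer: 13459/49830 ≈ 0.27010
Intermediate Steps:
j = -9060 (j = 8 + 2*(-4534) = 8 - 9068 = -9060)
M(H) = -9/H
-4918/j - M(-33) = -4918/(-9060) - (-9)/(-33) = -4918*(-1/9060) - (-9)*(-1)/33 = 2459/4530 - 1*3/11 = 2459/4530 - 3/11 = 13459/49830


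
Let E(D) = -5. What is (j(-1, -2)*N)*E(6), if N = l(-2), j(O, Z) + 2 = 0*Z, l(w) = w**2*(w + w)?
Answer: -160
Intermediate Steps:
l(w) = 2*w**3 (l(w) = w**2*(2*w) = 2*w**3)
j(O, Z) = -2 (j(O, Z) = -2 + 0*Z = -2 + 0 = -2)
N = -16 (N = 2*(-2)**3 = 2*(-8) = -16)
(j(-1, -2)*N)*E(6) = -2*(-16)*(-5) = 32*(-5) = -160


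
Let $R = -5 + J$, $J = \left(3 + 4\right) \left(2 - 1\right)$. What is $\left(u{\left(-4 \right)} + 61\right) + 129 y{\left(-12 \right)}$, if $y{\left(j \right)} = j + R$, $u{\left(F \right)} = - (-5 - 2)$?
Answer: $-1222$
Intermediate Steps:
$u{\left(F \right)} = 7$ ($u{\left(F \right)} = \left(-1\right) \left(-7\right) = 7$)
$J = 7$ ($J = 7 \cdot 1 = 7$)
$R = 2$ ($R = -5 + 7 = 2$)
$y{\left(j \right)} = 2 + j$ ($y{\left(j \right)} = j + 2 = 2 + j$)
$\left(u{\left(-4 \right)} + 61\right) + 129 y{\left(-12 \right)} = \left(7 + 61\right) + 129 \left(2 - 12\right) = 68 + 129 \left(-10\right) = 68 - 1290 = -1222$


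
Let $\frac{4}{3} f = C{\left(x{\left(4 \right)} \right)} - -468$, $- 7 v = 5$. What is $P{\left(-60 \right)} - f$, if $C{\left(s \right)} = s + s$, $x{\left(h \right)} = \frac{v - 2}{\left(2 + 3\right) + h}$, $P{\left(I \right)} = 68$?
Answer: $- \frac{11867}{42} \approx -282.55$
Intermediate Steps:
$v = - \frac{5}{7}$ ($v = \left(- \frac{1}{7}\right) 5 = - \frac{5}{7} \approx -0.71429$)
$x{\left(h \right)} = - \frac{19}{7 \left(5 + h\right)}$ ($x{\left(h \right)} = \frac{- \frac{5}{7} - 2}{\left(2 + 3\right) + h} = - \frac{19}{7 \left(5 + h\right)}$)
$C{\left(s \right)} = 2 s$
$f = \frac{14723}{42}$ ($f = \frac{3 \left(2 \left(- \frac{19}{35 + 7 \cdot 4}\right) - -468\right)}{4} = \frac{3 \left(2 \left(- \frac{19}{35 + 28}\right) + 468\right)}{4} = \frac{3 \left(2 \left(- \frac{19}{63}\right) + 468\right)}{4} = \frac{3 \left(- \frac{38}{63} + 468\right)}{4} = \frac{3}{4} \cdot \frac{29446}{63} = \frac{14723}{42} \approx 350.55$)
$P{\left(-60 \right)} - f = 68 - \frac{14723}{42} = - \frac{11867}{42}$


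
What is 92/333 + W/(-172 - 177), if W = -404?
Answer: 166640/116217 ≈ 1.4339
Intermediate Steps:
92/333 + W/(-172 - 177) = 92/333 - 404/(-172 - 177) = 92*(1/333) - 404/(-349) = 92/333 - 404*(-1/349) = 92/333 + 404/349 = 166640/116217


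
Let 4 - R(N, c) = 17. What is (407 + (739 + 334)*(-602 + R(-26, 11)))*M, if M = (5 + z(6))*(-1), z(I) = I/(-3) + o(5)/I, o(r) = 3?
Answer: 2308208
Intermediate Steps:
R(N, c) = -13 (R(N, c) = 4 - 1*17 = 4 - 17 = -13)
z(I) = 3/I - I/3 (z(I) = I/(-3) + 3/I = I*(-⅓) + 3/I = -I/3 + 3/I = 3/I - I/3)
M = -7/2 (M = (5 + (3/6 - ⅓*6))*(-1) = (5 + (3*(⅙) - 2))*(-1) = (5 + (½ - 2))*(-1) = (5 - 3/2)*(-1) = (7/2)*(-1) = -7/2 ≈ -3.5000)
(407 + (739 + 334)*(-602 + R(-26, 11)))*M = (407 + (739 + 334)*(-602 - 13))*(-7/2) = (407 + 1073*(-615))*(-7/2) = (407 - 659895)*(-7/2) = -659488*(-7/2) = 2308208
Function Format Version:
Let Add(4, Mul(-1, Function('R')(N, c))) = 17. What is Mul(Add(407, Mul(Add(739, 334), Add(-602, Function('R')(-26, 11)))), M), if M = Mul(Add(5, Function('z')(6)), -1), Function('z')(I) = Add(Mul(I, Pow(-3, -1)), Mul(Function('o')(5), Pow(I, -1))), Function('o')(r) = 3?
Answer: 2308208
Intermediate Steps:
Function('R')(N, c) = -13 (Function('R')(N, c) = Add(4, Mul(-1, 17)) = Add(4, -17) = -13)
Function('z')(I) = Add(Mul(3, Pow(I, -1)), Mul(Rational(-1, 3), I)) (Function('z')(I) = Add(Mul(I, Pow(-3, -1)), Mul(3, Pow(I, -1))) = Add(Mul(I, Rational(-1, 3)), Mul(3, Pow(I, -1))) = Add(Mul(Rational(-1, 3), I), Mul(3, Pow(I, -1))) = Add(Mul(3, Pow(I, -1)), Mul(Rational(-1, 3), I)))
M = Rational(-7, 2) (M = Mul(Add(5, Add(Mul(3, Pow(6, -1)), Mul(Rational(-1, 3), 6))), -1) = Mul(Add(5, Add(Mul(3, Rational(1, 6)), -2)), -1) = Mul(Add(5, Add(Rational(1, 2), -2)), -1) = Mul(Add(5, Rational(-3, 2)), -1) = Mul(Rational(7, 2), -1) = Rational(-7, 2) ≈ -3.5000)
Mul(Add(407, Mul(Add(739, 334), Add(-602, Function('R')(-26, 11)))), M) = Mul(Add(407, Mul(Add(739, 334), Add(-602, -13))), Rational(-7, 2)) = Mul(Add(407, Mul(1073, -615)), Rational(-7, 2)) = Mul(Add(407, -659895), Rational(-7, 2)) = Mul(-659488, Rational(-7, 2)) = 2308208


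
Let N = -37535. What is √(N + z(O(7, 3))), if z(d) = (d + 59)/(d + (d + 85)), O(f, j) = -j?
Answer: I*√234251511/79 ≈ 193.74*I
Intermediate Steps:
z(d) = (59 + d)/(85 + 2*d) (z(d) = (59 + d)/(d + (85 + d)) = (59 + d)/(85 + 2*d))
√(N + z(O(7, 3))) = √(-37535 + (59 - 1*3)/(85 + 2*(-1*3))) = √(-37535 + (59 - 3)/(85 + 2*(-3))) = √(-37535 + 56/(85 - 6)) = √(-37535 + 56/79) = √(-2965209/79) = I*√234251511/79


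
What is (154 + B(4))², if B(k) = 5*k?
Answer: 30276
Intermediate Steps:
(154 + B(4))² = (154 + 5*4)² = (154 + 20)² = 174² = 30276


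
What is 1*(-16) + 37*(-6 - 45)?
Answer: -1903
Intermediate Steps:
1*(-16) + 37*(-6 - 45) = -16 + 37*(-51) = -16 - 1887 = -1903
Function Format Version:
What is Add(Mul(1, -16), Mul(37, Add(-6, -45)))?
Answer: -1903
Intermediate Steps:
Add(Mul(1, -16), Mul(37, Add(-6, -45))) = Add(-16, Mul(37, -51)) = Add(-16, -1887) = -1903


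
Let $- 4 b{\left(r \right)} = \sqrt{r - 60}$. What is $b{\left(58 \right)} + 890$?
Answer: $890 - \frac{i \sqrt{2}}{4} \approx 890.0 - 0.35355 i$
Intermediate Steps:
$b{\left(r \right)} = - \frac{\sqrt{-60 + r}}{4}$ ($b{\left(r \right)} = - \frac{\sqrt{r - 60}}{4} = - \frac{\sqrt{-60 + r}}{4}$)
$b{\left(58 \right)} + 890 = - \frac{\sqrt{-60 + 58}}{4} + 890 = - \frac{\sqrt{-2}}{4} + 890 = - \frac{i \sqrt{2}}{4} + 890 = 890 - \frac{i \sqrt{2}}{4}$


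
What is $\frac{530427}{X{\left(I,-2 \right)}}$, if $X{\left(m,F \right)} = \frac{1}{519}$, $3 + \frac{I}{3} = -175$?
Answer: $275291613$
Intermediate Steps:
$I = -534$ ($I = -9 + 3 \left(-175\right) = -9 - 525 = -534$)
$X{\left(m,F \right)} = \frac{1}{519}$
$\frac{530427}{X{\left(I,-2 \right)}} = 530427 \frac{1}{\frac{1}{519}} = 530427 \cdot 519 = 275291613$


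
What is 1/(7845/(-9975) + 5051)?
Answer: 665/3358392 ≈ 0.00019801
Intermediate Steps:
1/(7845/(-9975) + 5051) = 1/(7845*(-1/9975) + 5051) = 1/(-523/665 + 5051) = 1/(3358392/665) = 665/3358392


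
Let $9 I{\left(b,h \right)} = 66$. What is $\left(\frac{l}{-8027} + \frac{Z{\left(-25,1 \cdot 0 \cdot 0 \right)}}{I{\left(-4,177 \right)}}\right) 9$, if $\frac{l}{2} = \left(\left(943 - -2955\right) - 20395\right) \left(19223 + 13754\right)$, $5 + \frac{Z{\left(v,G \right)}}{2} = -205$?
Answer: $\frac{107670757572}{88297} \approx 1.2194 \cdot 10^{6}$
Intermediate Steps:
$Z{\left(v,G \right)} = -420$ ($Z{\left(v,G \right)} = -10 + 2 \left(-205\right) = -10 - 410 = -420$)
$I{\left(b,h \right)} = \frac{22}{3}$ ($I{\left(b,h \right)} = \frac{1}{9} \cdot 66 = \frac{22}{3}$)
$l = -1088043138$ ($l = 2 \left(\left(943 - -2955\right) - 20395\right) \left(19223 + 13754\right) = 2 \left(\left(943 + 2955\right) - 20395\right) 32977 = 2 \left(3898 - 20395\right) 32977 = 2 \left(\left(-16497\right) 32977\right) = 2 \left(-544021569\right) = -1088043138$)
$\left(\frac{l}{-8027} + \frac{Z{\left(-25,1 \cdot 0 \cdot 0 \right)}}{I{\left(-4,177 \right)}}\right) 9 = \left(- \frac{1088043138}{-8027} - \frac{420}{\frac{22}{3}}\right) 9 = \left(\left(-1088043138\right) \left(- \frac{1}{8027}\right) - \frac{630}{11}\right) 9 = \left(\frac{1088043138}{8027} - \frac{630}{11}\right) 9 = \frac{11963417508}{88297} \cdot 9 = \frac{107670757572}{88297}$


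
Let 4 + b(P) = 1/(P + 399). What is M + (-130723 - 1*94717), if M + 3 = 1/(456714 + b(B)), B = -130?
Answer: -27696797735744/122854991 ≈ -2.2544e+5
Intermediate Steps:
b(P) = -4 + 1/(399 + P) (b(P) = -4 + 1/(P + 399) = -4 + 1/(399 + P))
M = -368564704/122854991 (M = -3 + 1/(456714 + (-1595 - 4*(-130))/(399 - 130)) = -3 + 1/(456714 + (-1595 + 520)/269) = -3 + 1/(456714 + (1/269)*(-1075)) = -3 + 1/(456714 - 1075/269) = -3 + 1/(122854991/269) = -3 + 269/122854991 = -368564704/122854991 ≈ -3.0000)
M + (-130723 - 1*94717) = -368564704/122854991 + (-130723 - 1*94717) = -368564704/122854991 + (-130723 - 94717) = -368564704/122854991 - 225440 = -27696797735744/122854991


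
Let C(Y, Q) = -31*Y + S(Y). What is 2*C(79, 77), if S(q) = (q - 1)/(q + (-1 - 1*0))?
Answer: -4896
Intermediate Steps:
S(q) = 1 (S(q) = (-1 + q)/(q + (-1 + 0)) = (-1 + q)/(q - 1) = (-1 + q)/(-1 + q) = 1)
C(Y, Q) = 1 - 31*Y (C(Y, Q) = -31*Y + 1 = 1 - 31*Y)
2*C(79, 77) = 2*(1 - 31*79) = 2*(1 - 2449) = 2*(-2448) = -4896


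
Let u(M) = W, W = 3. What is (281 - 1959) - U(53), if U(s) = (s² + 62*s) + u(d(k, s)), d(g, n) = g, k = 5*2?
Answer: -7776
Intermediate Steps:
k = 10
u(M) = 3
U(s) = 3 + s² + 62*s (U(s) = (s² + 62*s) + 3 = 3 + s² + 62*s)
(281 - 1959) - U(53) = (281 - 1959) - (3 + 53² + 62*53) = -1678 - (3 + 2809 + 3286) = -1678 - 1*6098 = -1678 - 6098 = -7776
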